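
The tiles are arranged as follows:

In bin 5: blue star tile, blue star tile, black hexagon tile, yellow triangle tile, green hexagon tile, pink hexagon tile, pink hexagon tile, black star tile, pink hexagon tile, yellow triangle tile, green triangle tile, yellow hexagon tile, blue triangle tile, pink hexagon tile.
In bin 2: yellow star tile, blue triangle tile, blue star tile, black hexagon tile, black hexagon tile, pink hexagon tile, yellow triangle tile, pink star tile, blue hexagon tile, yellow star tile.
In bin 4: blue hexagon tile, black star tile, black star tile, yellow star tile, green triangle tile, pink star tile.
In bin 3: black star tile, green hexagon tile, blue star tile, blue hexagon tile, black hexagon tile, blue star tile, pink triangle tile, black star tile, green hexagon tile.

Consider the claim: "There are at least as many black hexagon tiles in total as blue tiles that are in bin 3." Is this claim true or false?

|black hexagon tiles| = 4.
|blue tiles in bin 3| = 3.
The claim requires 4 ≥ 3, which holds.

True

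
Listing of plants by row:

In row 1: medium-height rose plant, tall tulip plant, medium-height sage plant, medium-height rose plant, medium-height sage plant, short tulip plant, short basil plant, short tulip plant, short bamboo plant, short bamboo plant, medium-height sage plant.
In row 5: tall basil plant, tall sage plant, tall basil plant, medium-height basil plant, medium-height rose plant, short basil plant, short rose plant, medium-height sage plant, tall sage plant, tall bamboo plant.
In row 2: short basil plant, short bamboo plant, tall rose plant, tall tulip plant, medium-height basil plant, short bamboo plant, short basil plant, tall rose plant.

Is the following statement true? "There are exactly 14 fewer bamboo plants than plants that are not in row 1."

|bamboo plants| = 5.
|plants that are not in row 1| = 18.
The claim requires 18 − 5 (= 13) to equal 14, which does not hold.

False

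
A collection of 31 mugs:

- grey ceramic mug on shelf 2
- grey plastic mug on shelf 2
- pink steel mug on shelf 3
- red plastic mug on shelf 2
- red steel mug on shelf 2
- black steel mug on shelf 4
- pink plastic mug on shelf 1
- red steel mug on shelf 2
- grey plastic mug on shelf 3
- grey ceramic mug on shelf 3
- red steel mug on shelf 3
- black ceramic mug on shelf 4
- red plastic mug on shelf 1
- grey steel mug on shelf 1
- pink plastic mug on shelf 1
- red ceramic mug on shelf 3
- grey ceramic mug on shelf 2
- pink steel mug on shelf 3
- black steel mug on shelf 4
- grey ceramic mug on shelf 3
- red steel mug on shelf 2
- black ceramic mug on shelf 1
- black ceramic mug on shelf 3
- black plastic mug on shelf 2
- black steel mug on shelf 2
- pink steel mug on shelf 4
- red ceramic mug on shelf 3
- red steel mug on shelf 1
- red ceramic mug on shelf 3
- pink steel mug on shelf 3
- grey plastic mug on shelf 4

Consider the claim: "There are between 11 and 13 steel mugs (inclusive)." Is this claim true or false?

|steel mugs| = 13.
The claim requires 11 ≤ 13 ≤ 13, which holds.

True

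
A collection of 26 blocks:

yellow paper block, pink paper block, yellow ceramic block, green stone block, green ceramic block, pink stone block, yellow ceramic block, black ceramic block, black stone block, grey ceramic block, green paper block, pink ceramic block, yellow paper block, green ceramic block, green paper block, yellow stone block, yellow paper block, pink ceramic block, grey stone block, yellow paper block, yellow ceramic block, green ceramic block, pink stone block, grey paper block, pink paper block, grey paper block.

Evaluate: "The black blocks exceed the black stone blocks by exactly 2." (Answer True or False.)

|black blocks| = 2.
|black stone blocks| = 1.
The claim requires 2 − 1 (= 1) to equal 2, which does not hold.

False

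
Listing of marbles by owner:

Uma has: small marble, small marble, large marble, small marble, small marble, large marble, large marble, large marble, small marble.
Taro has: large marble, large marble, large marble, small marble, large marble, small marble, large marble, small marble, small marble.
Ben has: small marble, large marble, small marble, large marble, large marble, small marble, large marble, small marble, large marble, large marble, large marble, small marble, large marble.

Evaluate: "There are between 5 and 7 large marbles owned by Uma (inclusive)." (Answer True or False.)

Count of large marbles owned by Uma: 4.
The claim requires 5 ≤ 4 ≤ 7, which does not hold.

False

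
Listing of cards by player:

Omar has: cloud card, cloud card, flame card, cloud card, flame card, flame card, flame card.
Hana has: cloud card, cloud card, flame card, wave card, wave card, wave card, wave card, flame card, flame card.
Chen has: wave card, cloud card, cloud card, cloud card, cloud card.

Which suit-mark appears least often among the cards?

Counts by suit-mark: cloud 9, flame 7, wave 5.
The minimum is 5, held uniquely by wave.

wave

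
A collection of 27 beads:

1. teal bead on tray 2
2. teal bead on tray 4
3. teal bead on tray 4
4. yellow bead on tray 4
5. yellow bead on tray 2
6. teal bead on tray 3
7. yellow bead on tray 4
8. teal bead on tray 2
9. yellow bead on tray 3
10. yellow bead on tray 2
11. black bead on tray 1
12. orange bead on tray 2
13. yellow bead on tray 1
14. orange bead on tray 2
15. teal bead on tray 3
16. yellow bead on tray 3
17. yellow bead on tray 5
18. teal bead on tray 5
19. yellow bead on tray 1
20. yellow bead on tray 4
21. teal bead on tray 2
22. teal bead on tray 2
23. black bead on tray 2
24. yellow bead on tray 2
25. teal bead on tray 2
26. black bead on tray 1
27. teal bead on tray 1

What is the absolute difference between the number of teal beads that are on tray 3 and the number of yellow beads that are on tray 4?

1

teal beads on tray 3: 2. yellow beads on tray 4: 3.
|2 − 3| = 3 − 2 = 1.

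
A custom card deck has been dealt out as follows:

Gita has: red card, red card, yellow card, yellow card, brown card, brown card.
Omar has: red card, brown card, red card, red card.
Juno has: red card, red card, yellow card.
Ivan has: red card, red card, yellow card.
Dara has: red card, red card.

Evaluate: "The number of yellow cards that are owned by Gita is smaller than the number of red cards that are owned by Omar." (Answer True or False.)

True

|yellow cards owned by Gita| = 2.
|red cards owned by Omar| = 3.
The claim requires 2 < 3, which holds.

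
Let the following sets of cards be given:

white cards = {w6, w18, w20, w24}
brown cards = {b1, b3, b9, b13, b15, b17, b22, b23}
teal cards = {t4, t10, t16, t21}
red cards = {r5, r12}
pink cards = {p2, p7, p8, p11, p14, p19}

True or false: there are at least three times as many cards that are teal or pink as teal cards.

False

There are 10 cards that are teal or pink.
There are 4 teal cards.
The claim requires 10 ≥ 3 × 4 = 12, which does not hold.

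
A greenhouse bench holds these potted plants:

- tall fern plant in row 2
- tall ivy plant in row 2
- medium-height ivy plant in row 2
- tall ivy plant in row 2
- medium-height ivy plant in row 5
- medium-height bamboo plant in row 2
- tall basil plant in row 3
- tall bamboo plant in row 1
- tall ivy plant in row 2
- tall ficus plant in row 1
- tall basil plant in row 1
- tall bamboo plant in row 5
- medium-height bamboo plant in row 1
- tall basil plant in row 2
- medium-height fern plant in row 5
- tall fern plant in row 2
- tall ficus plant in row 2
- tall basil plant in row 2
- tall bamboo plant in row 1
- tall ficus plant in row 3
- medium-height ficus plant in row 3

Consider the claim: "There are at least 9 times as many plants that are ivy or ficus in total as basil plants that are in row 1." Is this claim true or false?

True

There are 9 plants that are ivy or ficus.
There is 1 basil plant in row 1.
The claim requires 9 ≥ 9 × 1 = 9, which holds.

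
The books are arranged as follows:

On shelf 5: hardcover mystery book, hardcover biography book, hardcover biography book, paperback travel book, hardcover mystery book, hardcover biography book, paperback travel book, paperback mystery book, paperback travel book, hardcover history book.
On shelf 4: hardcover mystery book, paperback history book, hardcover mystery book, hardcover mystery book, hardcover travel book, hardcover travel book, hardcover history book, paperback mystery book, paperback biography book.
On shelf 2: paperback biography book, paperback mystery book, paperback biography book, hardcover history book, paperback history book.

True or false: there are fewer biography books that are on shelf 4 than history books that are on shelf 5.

False

biography books on shelf 4: 1.
history books on shelf 5: 1.
The claim requires 1 < 1, which does not hold.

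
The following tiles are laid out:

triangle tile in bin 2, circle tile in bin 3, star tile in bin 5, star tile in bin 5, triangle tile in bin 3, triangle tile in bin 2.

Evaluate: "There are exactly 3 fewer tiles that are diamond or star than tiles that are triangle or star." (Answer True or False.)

|tiles that are diamond or star| = 2.
|tiles that are triangle or star| = 5.
The claim requires 5 − 2 (= 3) to equal 3, which holds.

True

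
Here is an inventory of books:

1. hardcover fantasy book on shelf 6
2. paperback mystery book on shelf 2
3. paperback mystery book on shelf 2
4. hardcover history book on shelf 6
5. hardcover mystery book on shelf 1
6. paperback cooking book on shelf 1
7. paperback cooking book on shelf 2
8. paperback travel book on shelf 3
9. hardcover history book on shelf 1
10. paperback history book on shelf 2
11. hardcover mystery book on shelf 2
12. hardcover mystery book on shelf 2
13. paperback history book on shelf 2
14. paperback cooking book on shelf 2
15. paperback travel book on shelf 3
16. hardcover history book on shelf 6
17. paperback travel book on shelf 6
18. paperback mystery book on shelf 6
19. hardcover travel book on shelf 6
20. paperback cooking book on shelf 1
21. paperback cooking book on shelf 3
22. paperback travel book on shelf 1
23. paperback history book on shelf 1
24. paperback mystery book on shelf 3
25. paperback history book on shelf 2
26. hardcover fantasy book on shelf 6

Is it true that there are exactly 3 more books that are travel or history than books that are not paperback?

|books that are travel or history| = 12.
|books that are not paperback| = 9.
The claim requires 12 − 9 (= 3) to equal 3, which holds.

True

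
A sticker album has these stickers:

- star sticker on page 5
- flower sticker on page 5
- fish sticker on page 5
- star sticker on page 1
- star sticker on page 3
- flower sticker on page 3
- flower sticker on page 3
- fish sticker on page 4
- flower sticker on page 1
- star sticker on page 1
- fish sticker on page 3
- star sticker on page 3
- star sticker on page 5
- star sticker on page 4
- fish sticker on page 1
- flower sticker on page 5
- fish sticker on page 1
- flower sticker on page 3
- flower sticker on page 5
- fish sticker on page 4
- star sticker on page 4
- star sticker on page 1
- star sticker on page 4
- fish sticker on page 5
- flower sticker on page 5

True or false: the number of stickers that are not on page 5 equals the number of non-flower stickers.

stickers that are not on page 5: 17.
non-flower stickers: 17.
The claim requires 17 = 17, which holds.

True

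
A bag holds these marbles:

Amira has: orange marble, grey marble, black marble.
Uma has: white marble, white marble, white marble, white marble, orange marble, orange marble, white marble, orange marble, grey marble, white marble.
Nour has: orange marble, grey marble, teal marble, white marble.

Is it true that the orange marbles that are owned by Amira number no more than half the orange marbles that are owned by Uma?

True

Count of orange marbles owned by Amira: 1.
Count of orange marbles owned by Uma: 3.
The claim requires 2 × 1 = 2 ≤ 3, which holds.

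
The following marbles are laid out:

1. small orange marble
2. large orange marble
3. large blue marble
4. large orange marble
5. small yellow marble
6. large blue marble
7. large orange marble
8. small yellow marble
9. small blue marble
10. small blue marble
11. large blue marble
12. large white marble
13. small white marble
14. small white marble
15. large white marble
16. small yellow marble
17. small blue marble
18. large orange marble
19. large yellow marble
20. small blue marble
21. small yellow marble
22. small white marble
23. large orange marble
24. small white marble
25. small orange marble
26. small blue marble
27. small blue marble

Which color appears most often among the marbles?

blue

Counts by color: blue 9, orange 7, white 6, yellow 5.
The maximum is 9, held uniquely by blue.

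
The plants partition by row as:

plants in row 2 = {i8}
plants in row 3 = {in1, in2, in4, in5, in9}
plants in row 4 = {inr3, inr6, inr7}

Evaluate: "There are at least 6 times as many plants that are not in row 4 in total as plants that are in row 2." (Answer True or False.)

|plants that are not in row 4| = 6.
|plants in row 2| = 1.
The claim requires 6 ≥ 6 × 1 = 6, which holds.

True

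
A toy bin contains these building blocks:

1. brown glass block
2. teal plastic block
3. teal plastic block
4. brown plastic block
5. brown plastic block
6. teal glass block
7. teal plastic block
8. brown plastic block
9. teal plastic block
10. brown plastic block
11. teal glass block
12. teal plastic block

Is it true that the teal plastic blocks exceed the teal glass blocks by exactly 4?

There are 5 teal plastic blocks.
There are 2 teal glass blocks.
The claim requires 5 − 2 (= 3) to equal 4, which does not hold.

False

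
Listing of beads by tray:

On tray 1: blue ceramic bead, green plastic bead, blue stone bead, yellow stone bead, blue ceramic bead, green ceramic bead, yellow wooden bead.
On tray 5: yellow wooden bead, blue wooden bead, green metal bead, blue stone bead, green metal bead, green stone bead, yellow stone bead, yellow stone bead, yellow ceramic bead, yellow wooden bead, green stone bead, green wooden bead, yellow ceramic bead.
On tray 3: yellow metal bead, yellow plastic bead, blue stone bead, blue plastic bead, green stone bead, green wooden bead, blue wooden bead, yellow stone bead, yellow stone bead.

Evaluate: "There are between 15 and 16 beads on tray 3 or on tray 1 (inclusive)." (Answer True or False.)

True

There are 16 beads on tray 3 or on tray 1.
The claim requires 15 ≤ 16 ≤ 16, which holds.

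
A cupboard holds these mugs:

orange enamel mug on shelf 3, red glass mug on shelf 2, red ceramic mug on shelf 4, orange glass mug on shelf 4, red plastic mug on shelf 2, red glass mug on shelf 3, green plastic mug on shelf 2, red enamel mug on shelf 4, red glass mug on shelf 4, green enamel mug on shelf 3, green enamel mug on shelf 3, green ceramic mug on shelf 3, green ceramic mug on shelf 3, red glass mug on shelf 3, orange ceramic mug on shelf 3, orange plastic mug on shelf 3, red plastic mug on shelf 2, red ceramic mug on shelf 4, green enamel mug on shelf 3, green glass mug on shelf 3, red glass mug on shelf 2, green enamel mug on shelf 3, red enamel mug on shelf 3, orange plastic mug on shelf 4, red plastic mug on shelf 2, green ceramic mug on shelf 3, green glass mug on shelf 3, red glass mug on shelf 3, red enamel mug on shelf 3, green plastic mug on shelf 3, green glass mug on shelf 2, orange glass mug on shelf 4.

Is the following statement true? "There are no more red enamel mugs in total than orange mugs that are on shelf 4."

|red enamel mugs| = 3.
|orange mugs on shelf 4| = 3.
The claim requires 3 ≤ 3, which holds.

True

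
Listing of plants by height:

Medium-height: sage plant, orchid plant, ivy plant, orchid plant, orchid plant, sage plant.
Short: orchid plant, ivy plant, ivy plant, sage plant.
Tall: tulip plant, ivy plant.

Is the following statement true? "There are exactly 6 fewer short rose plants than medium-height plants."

There are 0 short rose plants.
There are 6 medium-height plants.
The claim requires 6 − 0 (= 6) to equal 6, which holds.

True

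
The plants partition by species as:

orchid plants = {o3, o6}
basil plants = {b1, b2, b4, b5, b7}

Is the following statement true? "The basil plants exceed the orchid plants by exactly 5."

False

|basil plants| = 5.
|orchid plants| = 2.
The claim requires 5 − 2 (= 3) to equal 5, which does not hold.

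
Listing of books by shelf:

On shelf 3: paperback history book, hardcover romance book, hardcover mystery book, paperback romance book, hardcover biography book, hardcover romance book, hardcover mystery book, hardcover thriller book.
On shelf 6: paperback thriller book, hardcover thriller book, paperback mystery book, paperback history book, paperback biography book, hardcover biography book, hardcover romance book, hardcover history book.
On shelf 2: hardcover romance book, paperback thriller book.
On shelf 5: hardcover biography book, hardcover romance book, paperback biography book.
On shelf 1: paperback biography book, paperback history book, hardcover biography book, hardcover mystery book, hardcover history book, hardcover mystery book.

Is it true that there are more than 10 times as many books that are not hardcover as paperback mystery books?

|books that are not hardcover| = 10.
|paperback mystery books| = 1.
The claim requires 10 > 10 × 1 = 10, which does not hold.

False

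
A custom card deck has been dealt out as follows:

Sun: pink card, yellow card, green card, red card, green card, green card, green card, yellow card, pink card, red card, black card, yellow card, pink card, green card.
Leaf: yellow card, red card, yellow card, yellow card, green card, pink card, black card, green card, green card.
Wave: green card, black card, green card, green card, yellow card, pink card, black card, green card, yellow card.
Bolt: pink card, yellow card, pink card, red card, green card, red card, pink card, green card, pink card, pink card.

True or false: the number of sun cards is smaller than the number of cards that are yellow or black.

False

There are 14 sun cards.
There are 13 cards that are yellow or black.
The claim requires 14 < 13, which does not hold.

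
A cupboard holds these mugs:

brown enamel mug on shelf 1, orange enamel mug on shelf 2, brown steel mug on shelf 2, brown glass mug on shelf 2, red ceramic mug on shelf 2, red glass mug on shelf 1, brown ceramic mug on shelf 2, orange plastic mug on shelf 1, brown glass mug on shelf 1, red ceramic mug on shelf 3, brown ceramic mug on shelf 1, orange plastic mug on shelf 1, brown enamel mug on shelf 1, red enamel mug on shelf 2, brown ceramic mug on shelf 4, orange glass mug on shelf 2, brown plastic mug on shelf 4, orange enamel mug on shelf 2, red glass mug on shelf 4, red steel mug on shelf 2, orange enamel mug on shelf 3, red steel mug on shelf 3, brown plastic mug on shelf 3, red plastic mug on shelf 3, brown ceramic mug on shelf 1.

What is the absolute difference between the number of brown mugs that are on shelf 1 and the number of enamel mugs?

1

brown mugs on shelf 1: 5. enamel mugs: 6.
|5 − 6| = 6 − 5 = 1.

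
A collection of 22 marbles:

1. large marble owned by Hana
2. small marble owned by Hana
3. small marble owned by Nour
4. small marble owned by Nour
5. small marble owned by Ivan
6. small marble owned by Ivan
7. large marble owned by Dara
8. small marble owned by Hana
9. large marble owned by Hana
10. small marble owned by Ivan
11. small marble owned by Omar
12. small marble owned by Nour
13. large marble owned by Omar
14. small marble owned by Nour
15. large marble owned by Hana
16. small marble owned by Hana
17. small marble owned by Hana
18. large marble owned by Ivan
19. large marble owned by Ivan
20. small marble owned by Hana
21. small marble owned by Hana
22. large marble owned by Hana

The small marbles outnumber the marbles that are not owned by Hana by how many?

small marbles: 14.
marbles that are not owned by Hana: 12.
14 − 12 = 2.

2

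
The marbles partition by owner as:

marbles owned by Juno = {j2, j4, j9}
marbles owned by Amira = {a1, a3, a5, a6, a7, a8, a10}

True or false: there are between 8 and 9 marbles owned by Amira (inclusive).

|marbles owned by Amira| = 7.
The claim requires 8 ≤ 7 ≤ 9, which does not hold.

False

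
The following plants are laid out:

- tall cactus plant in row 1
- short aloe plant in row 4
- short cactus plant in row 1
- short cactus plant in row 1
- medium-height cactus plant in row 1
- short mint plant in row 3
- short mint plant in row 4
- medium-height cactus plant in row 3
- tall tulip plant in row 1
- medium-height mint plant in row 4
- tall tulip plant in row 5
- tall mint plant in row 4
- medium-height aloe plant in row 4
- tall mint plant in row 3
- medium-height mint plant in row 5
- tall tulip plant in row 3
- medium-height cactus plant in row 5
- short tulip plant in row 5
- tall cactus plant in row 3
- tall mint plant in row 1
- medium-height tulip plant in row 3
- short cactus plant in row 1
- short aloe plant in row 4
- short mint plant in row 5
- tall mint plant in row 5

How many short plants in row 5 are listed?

2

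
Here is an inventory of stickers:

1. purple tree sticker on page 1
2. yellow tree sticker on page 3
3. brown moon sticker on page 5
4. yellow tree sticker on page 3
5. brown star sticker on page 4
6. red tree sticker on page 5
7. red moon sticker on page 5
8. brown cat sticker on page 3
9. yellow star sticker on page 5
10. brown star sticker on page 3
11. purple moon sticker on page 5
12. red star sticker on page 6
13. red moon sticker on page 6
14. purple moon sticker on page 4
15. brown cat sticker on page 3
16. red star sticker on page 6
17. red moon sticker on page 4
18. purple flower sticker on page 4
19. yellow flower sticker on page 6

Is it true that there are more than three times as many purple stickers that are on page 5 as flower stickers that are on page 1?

True

purple stickers on page 5: 1.
flower stickers on page 1: 0.
The claim requires 1 > 3 × 0 = 0, which holds.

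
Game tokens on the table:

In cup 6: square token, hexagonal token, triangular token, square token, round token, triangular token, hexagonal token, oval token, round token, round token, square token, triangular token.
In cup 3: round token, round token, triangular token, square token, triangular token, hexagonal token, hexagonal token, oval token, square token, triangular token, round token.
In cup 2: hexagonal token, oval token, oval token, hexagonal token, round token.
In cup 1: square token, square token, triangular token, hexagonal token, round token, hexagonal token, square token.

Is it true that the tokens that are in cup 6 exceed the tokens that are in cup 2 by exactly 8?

False

There are 12 tokens in cup 6.
There are 5 tokens in cup 2.
The claim requires 12 − 5 (= 7) to equal 8, which does not hold.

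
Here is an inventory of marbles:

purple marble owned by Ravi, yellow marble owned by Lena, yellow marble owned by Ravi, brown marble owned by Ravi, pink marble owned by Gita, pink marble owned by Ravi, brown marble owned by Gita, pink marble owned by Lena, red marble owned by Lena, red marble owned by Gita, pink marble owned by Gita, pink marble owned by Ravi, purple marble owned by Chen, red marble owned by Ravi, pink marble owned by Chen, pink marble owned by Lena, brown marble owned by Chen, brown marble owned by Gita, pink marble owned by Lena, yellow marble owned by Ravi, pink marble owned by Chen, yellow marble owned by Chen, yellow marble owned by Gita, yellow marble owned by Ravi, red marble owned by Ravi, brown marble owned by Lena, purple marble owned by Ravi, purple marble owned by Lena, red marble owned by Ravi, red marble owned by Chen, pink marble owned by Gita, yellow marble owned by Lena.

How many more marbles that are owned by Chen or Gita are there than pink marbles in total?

3

marbles owned by Chen or Gita: 13.
pink marbles: 10.
13 − 10 = 3.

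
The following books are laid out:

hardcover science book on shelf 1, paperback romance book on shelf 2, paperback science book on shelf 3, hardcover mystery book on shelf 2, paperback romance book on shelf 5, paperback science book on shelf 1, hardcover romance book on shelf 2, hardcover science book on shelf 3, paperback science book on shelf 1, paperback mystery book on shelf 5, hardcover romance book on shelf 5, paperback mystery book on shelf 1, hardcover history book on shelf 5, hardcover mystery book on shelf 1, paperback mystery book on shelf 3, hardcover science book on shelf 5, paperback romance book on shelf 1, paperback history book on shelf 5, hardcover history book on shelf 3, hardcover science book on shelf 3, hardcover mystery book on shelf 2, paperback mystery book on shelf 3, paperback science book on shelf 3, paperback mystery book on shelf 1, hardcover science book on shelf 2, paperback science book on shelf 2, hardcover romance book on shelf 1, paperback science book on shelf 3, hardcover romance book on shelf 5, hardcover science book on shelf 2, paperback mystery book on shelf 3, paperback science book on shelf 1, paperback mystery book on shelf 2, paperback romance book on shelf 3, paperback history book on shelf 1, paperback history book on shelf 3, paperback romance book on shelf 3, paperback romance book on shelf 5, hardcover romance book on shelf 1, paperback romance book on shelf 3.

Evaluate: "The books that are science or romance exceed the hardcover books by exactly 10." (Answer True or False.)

False

There are 25 books that are science or romance.
There are 16 hardcover books.
The claim requires 25 − 16 (= 9) to equal 10, which does not hold.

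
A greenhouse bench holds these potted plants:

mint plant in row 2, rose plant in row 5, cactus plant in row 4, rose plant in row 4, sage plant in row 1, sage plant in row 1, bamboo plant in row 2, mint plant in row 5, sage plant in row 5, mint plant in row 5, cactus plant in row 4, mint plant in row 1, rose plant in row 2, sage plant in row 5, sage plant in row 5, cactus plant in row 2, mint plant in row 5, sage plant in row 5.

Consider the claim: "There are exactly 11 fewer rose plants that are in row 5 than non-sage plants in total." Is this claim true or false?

rose plants in row 5: 1.
non-sage plants: 12.
The claim requires 12 − 1 (= 11) to equal 11, which holds.

True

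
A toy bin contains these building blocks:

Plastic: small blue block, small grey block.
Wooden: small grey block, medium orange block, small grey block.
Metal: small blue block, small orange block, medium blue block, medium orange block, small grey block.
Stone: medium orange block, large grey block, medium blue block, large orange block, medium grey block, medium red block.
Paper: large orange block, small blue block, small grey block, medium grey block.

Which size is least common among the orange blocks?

small

Counts by size (restricted to orange blocks): medium 3, large 2, small 1.
The minimum is 1, held uniquely by small.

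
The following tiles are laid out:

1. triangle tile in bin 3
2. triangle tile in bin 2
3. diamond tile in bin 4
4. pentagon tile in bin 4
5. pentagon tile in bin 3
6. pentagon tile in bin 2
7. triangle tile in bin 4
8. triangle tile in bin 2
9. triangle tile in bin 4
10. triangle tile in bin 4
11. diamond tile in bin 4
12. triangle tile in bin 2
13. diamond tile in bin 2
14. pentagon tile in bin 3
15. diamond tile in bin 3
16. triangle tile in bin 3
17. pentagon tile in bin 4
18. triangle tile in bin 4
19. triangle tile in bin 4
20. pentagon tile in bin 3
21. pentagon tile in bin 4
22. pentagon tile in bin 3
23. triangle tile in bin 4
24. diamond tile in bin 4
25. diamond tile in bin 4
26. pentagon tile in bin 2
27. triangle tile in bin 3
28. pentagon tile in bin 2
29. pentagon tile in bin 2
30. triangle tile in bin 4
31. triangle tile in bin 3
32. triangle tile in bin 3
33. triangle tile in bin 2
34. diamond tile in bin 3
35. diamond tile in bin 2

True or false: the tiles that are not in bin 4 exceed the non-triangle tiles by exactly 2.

True

|tiles that are not in bin 4| = 21.
|non-triangle tiles| = 19.
The claim requires 21 − 19 (= 2) to equal 2, which holds.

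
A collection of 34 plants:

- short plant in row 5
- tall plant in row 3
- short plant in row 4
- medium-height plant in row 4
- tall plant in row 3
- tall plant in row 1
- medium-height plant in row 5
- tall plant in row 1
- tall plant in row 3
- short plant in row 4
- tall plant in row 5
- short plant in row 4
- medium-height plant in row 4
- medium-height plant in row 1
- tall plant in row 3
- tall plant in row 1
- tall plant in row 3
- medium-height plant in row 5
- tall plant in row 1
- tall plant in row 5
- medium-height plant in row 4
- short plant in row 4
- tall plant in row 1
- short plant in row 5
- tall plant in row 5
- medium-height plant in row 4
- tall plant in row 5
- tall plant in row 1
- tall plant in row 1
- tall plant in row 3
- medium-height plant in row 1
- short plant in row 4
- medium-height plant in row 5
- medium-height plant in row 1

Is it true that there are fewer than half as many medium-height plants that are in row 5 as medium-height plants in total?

True

medium-height plants in row 5: 3.
medium-height plants: 10.
The claim requires 2 × 3 = 6 < 10, which holds.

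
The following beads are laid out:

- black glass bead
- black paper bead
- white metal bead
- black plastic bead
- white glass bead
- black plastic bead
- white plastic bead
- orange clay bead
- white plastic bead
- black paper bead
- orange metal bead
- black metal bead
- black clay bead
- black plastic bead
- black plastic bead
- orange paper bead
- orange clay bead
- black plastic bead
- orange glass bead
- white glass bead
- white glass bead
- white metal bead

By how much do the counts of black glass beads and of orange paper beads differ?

black glass beads: 1. orange paper beads: 1.
|1 − 1| = 1 − 1 = 0.

0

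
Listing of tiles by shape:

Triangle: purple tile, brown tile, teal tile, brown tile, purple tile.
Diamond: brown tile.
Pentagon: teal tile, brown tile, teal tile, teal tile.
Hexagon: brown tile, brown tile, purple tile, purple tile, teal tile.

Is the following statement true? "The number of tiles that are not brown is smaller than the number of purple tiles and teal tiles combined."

There are 9 tiles that are not brown.
purple tiles: 4; teal tiles: 5; combined: 4 + 5 = 9.
The claim requires 9 < 9, which does not hold.

False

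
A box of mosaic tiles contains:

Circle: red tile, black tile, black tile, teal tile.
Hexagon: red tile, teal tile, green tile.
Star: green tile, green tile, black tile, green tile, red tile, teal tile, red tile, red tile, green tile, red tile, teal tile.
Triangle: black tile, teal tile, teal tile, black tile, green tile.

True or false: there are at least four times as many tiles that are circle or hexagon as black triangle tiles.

False

tiles that are circle or hexagon: 7.
black triangle tiles: 2.
The claim requires 7 ≥ 4 × 2 = 8, which does not hold.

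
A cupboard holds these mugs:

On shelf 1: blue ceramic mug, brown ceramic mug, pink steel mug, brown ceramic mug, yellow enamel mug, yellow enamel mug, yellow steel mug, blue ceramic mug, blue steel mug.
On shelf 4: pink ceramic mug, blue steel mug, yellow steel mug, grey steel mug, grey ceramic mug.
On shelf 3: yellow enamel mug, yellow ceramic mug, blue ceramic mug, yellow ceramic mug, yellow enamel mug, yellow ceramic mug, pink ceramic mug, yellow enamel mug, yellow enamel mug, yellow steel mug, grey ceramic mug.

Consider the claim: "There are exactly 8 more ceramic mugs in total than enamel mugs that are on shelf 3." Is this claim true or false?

|ceramic mugs| = 12.
|enamel mugs on shelf 3| = 4.
The claim requires 12 − 4 (= 8) to equal 8, which holds.

True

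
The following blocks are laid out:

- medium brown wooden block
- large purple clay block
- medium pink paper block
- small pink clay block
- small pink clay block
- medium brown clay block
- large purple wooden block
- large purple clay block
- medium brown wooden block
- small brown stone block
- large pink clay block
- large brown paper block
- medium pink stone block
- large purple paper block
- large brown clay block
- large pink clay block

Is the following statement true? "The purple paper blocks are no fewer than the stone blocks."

|purple paper blocks| = 1.
|stone blocks| = 2.
The claim requires 1 ≥ 2, which does not hold.

False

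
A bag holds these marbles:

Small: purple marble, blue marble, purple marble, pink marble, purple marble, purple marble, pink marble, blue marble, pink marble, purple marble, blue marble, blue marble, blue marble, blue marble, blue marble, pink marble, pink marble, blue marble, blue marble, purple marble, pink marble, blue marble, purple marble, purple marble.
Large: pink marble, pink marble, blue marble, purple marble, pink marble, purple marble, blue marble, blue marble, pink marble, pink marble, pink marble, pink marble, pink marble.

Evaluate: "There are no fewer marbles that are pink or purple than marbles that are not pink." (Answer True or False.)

marbles that are pink or purple: 24.
marbles that are not pink: 23.
The claim requires 24 ≥ 23, which holds.

True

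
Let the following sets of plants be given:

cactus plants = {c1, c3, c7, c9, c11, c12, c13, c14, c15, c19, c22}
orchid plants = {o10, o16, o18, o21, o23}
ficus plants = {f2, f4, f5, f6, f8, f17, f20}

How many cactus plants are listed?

11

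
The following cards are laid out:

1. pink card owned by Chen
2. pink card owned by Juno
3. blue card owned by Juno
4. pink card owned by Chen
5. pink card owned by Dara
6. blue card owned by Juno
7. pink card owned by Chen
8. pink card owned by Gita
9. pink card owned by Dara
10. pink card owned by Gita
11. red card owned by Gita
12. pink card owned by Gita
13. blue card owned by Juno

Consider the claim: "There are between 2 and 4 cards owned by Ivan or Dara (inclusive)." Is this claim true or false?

True

Count of cards owned by Ivan or Dara: 2.
The claim requires 2 ≤ 2 ≤ 4, which holds.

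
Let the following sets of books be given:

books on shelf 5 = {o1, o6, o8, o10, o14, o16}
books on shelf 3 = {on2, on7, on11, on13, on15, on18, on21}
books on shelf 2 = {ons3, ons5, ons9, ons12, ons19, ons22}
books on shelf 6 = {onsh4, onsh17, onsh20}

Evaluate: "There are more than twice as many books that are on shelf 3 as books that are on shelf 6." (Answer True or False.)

There are 7 books on shelf 3.
There are 3 books on shelf 6.
The claim requires 7 > 2 × 3 = 6, which holds.

True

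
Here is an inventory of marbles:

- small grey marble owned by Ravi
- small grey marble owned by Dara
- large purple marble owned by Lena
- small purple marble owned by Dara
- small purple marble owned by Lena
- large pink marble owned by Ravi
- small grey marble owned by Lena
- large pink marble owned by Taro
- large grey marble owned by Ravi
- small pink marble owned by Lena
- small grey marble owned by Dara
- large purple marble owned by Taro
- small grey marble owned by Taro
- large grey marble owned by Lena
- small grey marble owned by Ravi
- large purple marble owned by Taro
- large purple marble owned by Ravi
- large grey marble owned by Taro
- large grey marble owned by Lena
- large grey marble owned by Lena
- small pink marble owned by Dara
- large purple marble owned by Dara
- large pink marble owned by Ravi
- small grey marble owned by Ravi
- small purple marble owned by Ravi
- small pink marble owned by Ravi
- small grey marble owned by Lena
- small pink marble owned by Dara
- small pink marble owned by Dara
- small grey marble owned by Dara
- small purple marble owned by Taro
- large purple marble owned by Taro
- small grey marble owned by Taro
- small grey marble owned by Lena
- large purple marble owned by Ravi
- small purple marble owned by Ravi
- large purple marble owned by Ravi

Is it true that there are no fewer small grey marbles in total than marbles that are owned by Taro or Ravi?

False

There are 11 small grey marbles.
Count of marbles owned by Taro or Ravi: 20.
The claim requires 11 ≥ 20, which does not hold.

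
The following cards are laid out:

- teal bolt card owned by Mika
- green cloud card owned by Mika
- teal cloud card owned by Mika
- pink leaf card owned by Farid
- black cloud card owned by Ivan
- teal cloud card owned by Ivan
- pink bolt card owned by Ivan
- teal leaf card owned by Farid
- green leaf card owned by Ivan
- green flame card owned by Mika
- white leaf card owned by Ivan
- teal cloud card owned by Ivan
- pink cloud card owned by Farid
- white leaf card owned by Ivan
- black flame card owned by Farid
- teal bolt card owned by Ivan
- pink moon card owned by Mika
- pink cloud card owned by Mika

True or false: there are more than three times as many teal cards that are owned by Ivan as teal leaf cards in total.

teal cards owned by Ivan: 3.
teal leaf cards: 1.
The claim requires 3 > 3 × 1 = 3, which does not hold.

False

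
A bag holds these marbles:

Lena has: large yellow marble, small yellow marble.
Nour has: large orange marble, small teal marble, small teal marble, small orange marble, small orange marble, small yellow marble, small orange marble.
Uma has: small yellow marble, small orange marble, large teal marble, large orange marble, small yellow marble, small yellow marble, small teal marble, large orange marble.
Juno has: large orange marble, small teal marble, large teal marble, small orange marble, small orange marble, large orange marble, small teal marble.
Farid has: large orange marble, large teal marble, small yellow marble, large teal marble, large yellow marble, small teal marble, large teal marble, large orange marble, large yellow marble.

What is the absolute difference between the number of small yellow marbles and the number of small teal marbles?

small yellow marbles: 6. small teal marbles: 6.
|6 − 6| = 6 − 6 = 0.

0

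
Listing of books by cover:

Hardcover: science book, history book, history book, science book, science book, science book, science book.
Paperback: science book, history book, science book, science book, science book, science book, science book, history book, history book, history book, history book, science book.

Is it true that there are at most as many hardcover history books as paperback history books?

True

There are 2 hardcover history books.
There are 5 paperback history books.
The claim requires 2 ≤ 5, which holds.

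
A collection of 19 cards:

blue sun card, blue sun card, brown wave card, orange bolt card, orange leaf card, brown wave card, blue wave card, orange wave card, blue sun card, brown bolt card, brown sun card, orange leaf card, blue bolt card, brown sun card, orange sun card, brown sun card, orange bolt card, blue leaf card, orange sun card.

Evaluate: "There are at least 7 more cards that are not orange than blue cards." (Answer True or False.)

cards that are not orange: 12.
blue cards: 6.
The claim requires 12 − 6 = 6 ≥ 7, which does not hold.

False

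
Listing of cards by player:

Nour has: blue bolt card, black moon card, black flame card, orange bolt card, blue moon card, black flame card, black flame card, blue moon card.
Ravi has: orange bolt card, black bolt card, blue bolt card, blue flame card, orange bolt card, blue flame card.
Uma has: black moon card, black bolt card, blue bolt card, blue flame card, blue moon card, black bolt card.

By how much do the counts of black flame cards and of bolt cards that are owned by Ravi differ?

1

black flame cards: 3. bolt cards owned by Ravi: 4.
|3 − 4| = 4 − 3 = 1.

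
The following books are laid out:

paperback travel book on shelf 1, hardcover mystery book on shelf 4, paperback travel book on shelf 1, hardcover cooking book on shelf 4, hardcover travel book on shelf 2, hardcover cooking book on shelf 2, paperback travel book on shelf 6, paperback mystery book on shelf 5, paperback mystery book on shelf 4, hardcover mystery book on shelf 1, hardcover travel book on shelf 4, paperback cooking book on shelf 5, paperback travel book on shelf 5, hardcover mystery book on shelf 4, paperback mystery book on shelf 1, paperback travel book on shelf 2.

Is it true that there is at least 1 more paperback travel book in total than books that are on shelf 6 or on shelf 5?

There are 5 paperback travel books.
There are 4 books on shelf 6 or on shelf 5.
The claim requires 5 − 4 = 1 ≥ 1, which holds.

True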